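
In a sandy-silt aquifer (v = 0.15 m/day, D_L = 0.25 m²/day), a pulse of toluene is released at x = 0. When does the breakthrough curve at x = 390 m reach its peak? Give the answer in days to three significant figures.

For the 1D instantaneous-source solution, setting ∂C/∂t = 0 at fixed x gives v²t² + 2Dt − x² = 0, so t = (√(D² + v²x²) − D)/v².
√(D² + v²x²) = √(0.25² + 0.15² × 390²) = 58.50; v² = 0.0225.
t = (58.50 − 0.25)/0.0225 = 2590 days (vs. the pure-advection estimate x/v = 2600 d).

2590 days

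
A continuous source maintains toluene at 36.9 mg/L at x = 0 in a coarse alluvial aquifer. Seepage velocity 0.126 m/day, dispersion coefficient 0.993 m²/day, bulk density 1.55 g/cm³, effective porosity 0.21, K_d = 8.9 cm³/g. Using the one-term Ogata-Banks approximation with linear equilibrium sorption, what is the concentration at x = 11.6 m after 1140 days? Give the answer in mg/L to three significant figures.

Retardation factor R = 1 + ρ_b·K_d/n = 1 + 1.55 × 8.9/0.21 = 66.69.
Sorption retards both mechanisms: v_R = v/R = 0.001889 m/day, D_R = D/R = 0.01489 m²/day.
v_R·t = 0.001889 × 1140 = 2.15346 m; 2√(D_R t) = 8.240 m; argument = (11.6 − 2.15346)/8.240 = 1.146.
C = C₀ × ½·erfc(1.146) = 36.9 × 0.05254 = 1.94 mg/L.

1.94 mg/L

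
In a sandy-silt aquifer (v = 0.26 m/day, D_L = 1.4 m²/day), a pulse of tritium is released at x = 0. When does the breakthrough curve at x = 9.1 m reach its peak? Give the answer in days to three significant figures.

For the 1D instantaneous-source solution, setting ∂C/∂t = 0 at fixed x gives v²t² + 2Dt − x² = 0, so t = (√(D² + v²x²) − D)/v².
√(D² + v²x²) = √(1.4² + 0.26² × 9.1²) = 2.749; v² = 0.0676.
t = (2.749 − 1.4)/0.0676 = 20.0 days (vs. the pure-advection estimate x/v = 35.0 d).

20.0 days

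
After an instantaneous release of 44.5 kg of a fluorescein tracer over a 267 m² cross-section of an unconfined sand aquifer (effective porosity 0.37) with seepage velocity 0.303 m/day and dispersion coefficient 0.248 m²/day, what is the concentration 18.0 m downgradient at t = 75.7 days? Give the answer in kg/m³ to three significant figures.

0.0212 kg/m³

For an instantaneous plane source, C(x,t) = M/(n_e·A·√(4πDt)) · exp(−(x−vt)²/(4Dt)), with n_e·A the pore (flow) area.
Plume center vt = 0.303 × 75.7 = 22.9371 m, so the well at 18.0 m is 4.9371 m upgradient of the peak.
√(4πDt) = 15.36 m, giving peak height M/(n_e·A·√(4πDt)) = 44.5/(0.37 × 267 × 15.36) = 0.02933 kg/m³.
(x−vt)²/(4Dt) = (-4.9371)²/(4 × 0.248 × 75.7) = 0.3246; exp(−0.3246) = 0.7228.
C = 0.02933 × 0.7228 = 0.0212 kg/m³.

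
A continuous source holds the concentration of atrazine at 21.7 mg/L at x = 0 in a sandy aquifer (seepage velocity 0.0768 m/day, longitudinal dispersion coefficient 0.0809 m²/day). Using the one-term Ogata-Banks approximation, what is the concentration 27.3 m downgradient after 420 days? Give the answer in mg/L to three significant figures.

For a continuous step input, C/C₀ ≈ ½·erfc((x−vt)/(2√(Dt))).
vt = 0.0768 × 420 = 32.256 m and 2√(Dt) = 2√(0.0809 × 420) = 11.66 m.
Argument (x−vt)/(2√(Dt)) = (27.3 − 32.256)/11.66 = -0.4250; ½·erfc(-0.4250) = 0.7261.
C = 21.7 × 0.7261 = 15.8 mg/L.

15.8 mg/L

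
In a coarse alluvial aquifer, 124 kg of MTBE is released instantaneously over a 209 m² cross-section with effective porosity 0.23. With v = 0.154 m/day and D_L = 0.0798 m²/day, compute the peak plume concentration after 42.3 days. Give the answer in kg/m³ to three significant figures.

0.396 kg/m³

The peak of an instantaneous 1D plume sits at x = vt; there the Gaussian factor is 1 and C_max = M/(n_e·A·√(4πDt)), where n_e·A is the pore area the mass is dissolved in.
√(4πDt) = √(4π × 0.0798 × 42.3) = 6.513 m, so C_max = 124/(0.23 × 209 × 6.513) = 0.396 kg/m³.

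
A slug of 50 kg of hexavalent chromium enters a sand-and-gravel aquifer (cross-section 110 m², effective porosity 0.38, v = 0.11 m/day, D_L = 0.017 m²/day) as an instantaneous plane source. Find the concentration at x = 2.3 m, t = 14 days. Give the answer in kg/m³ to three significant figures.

0.377 kg/m³

For an instantaneous plane source, C(x,t) = M/(n_e·A·√(4πDt)) · exp(−(x−vt)²/(4Dt)), with n_e·A the pore (flow) area.
Plume center vt = 0.11 × 14 = 1.54 m, so the well at 2.3 m is 0.76 m downgradient of the peak.
√(4πDt) = 1.729 m, giving peak height M/(n_e·A·√(4πDt)) = 50/(0.38 × 110 × 1.729) = 0.6918 kg/m³.
(x−vt)²/(4Dt) = (0.76)²/(4 × 0.017 × 14) = 0.6067; exp(−0.6067) = 0.5451.
C = 0.6918 × 0.5451 = 0.377 kg/m³.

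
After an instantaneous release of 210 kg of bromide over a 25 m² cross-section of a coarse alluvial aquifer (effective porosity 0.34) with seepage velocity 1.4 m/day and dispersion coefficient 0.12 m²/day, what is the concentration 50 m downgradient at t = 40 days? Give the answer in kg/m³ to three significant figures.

0.488 kg/m³

For an instantaneous plane source, C(x,t) = M/(n_e·A·√(4πDt)) · exp(−(x−vt)²/(4Dt)), with n_e·A the pore (flow) area.
Plume center vt = 1.4 × 40 = 56 m, so the well at 50 m is 6 m upgradient of the peak.
√(4πDt) = 7.767 m, giving peak height M/(n_e·A·√(4πDt)) = 210/(0.34 × 25 × 7.767) = 3.181 kg/m³.
(x−vt)²/(4Dt) = (-6)²/(4 × 0.12 × 40) = 1.875; exp(−1.875) = 0.1534.
C = 3.181 × 0.1534 = 0.488 kg/m³.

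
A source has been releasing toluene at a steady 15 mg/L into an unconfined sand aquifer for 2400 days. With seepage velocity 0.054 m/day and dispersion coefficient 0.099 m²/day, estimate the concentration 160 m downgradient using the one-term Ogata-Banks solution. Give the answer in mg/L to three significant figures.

1.22 mg/L

For a continuous step input, C/C₀ ≈ ½·erfc((x−vt)/(2√(Dt))).
vt = 0.054 × 2400 = 129.6 m and 2√(Dt) = 2√(0.099 × 2400) = 30.83 m.
Argument (x−vt)/(2√(Dt)) = (160 − 129.6)/30.83 = 0.9861; ½·erfc(0.9861) = 0.08157.
C = 15 × 0.08157 = 1.22 mg/L.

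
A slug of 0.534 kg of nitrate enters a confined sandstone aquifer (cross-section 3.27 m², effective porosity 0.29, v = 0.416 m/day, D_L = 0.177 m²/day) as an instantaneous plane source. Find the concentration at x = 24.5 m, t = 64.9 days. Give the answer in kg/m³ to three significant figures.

0.0409 kg/m³

For an instantaneous plane source, C(x,t) = M/(n_e·A·√(4πDt)) · exp(−(x−vt)²/(4Dt)), with n_e·A the pore (flow) area.
Plume center vt = 0.416 × 64.9 = 26.9984 m, so the well at 24.5 m is 2.4984 m upgradient of the peak.
√(4πDt) = 12.01 m, giving peak height M/(n_e·A·√(4πDt)) = 0.534/(0.29 × 3.27 × 12.01) = 0.04689 kg/m³.
(x−vt)²/(4Dt) = (-2.4984)²/(4 × 0.177 × 64.9) = 0.1358; exp(−0.1358) = 0.8730.
C = 0.04689 × 0.8730 = 0.0409 kg/m³.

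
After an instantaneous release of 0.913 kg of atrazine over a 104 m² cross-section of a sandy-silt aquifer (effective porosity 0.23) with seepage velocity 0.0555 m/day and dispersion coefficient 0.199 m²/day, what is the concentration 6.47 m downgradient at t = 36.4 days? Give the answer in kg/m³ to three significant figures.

0.00202 kg/m³

For an instantaneous plane source, C(x,t) = M/(n_e·A·√(4πDt)) · exp(−(x−vt)²/(4Dt)), with n_e·A the pore (flow) area.
Plume center vt = 0.0555 × 36.4 = 2.0202 m, so the well at 6.47 m is 4.4498 m downgradient of the peak.
√(4πDt) = 9.541 m, giving peak height M/(n_e·A·√(4πDt)) = 0.913/(0.23 × 104 × 9.541) = 0.004001 kg/m³.
(x−vt)²/(4Dt) = (4.4498)²/(4 × 0.199 × 36.4) = 0.6834; exp(−0.6834) = 0.5049.
C = 0.004001 × 0.5049 = 0.00202 kg/m³.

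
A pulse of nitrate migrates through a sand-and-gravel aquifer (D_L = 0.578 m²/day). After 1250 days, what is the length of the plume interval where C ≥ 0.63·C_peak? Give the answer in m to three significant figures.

The plume is Gaussian with σ = √(2Dt) = √(2 × 0.578 × 1250) = 38.01 m.
C/C_peak = exp(−Δx²/(2σ²)) = 0.63 ⇒ Δx = σ·√(−2 ln 0.63) = 38.01 × 0.9613 = 36.54 m.
Width = 2Δx = 73.1 m.

73.1 m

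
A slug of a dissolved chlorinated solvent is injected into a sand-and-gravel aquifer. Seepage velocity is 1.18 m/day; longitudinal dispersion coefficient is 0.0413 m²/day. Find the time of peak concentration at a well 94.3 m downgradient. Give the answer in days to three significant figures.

For the 1D instantaneous-source solution, setting ∂C/∂t = 0 at fixed x gives v²t² + 2Dt − x² = 0, so t = (√(D² + v²x²) − D)/v².
√(D² + v²x²) = √(0.0413² + 1.18² × 94.3²) = 111.3; v² = 1.3924.
t = (111.3 − 0.0413)/1.3924 = 79.9 days (vs. the pure-advection estimate x/v = 79.9 d).

79.9 days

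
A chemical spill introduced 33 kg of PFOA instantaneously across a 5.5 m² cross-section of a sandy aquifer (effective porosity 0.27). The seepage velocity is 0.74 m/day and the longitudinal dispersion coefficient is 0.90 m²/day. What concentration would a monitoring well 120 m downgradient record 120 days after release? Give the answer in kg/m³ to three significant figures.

For an instantaneous plane source, C(x,t) = M/(n_e·A·√(4πDt)) · exp(−(x−vt)²/(4Dt)), with n_e·A the pore (flow) area.
Plume center vt = 0.74 × 120 = 88.8 m, so the well at 120 m is 31.2 m downgradient of the peak.
√(4πDt) = 36.84 m, giving peak height M/(n_e·A·√(4πDt)) = 33/(0.27 × 5.5 × 36.84) = 0.6032 kg/m³.
(x−vt)²/(4Dt) = (31.2)²/(4 × 0.90 × 120) = 2.253; exp(−2.253) = 0.1051.
C = 0.6032 × 0.1051 = 0.0634 kg/m³.

0.0634 kg/m³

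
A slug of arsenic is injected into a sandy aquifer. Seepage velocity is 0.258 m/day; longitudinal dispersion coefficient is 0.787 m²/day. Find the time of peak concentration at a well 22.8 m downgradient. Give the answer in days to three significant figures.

For the 1D instantaneous-source solution, setting ∂C/∂t = 0 at fixed x gives v²t² + 2Dt − x² = 0, so t = (√(D² + v²x²) − D)/v².
√(D² + v²x²) = √(0.787² + 0.258² × 22.8²) = 5.935; v² = 0.066564.
t = (5.935 − 0.787)/0.066564 = 77.3 days (vs. the pure-advection estimate x/v = 88.4 d).

77.3 days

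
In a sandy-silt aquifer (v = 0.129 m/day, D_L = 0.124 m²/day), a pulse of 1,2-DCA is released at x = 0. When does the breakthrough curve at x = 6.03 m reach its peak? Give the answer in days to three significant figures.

For the 1D instantaneous-source solution, setting ∂C/∂t = 0 at fixed x gives v²t² + 2Dt − x² = 0, so t = (√(D² + v²x²) − D)/v².
√(D² + v²x²) = √(0.124² + 0.129² × 6.03²) = 0.7877; v² = 0.016641.
t = (0.7877 − 0.124)/0.016641 = 39.9 days (vs. the pure-advection estimate x/v = 46.7 d).

39.9 days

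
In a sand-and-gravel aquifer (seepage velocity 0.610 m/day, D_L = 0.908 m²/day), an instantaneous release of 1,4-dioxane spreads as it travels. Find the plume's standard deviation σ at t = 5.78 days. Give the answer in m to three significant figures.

3.24 m

Dispersive spreading gives a Gaussian with σ² = 2Dt; advection only shifts the center.
σ = √(2 × 0.908 × 5.78) = 3.24 m.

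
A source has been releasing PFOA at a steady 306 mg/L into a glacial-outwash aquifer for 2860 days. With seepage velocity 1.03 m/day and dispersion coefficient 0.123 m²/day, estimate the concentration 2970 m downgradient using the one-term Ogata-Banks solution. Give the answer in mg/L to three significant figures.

55.3 mg/L

For a continuous step input, C/C₀ ≈ ½·erfc((x−vt)/(2√(Dt))).
vt = 1.03 × 2860 = 2945.8 m and 2√(Dt) = 2√(0.123 × 2860) = 37.51 m.
Argument (x−vt)/(2√(Dt)) = (2970 − 2945.8)/37.51 = 0.6452; ½·erfc(0.6452) = 0.1808.
C = 306 × 0.1808 = 55.3 mg/L.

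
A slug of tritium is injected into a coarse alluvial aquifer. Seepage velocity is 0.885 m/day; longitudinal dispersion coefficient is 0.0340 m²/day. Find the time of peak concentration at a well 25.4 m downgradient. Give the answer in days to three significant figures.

28.7 days

For the 1D instantaneous-source solution, setting ∂C/∂t = 0 at fixed x gives v²t² + 2Dt − x² = 0, so t = (√(D² + v²x²) − D)/v².
√(D² + v²x²) = √(0.0340² + 0.885² × 25.4²) = 22.48; v² = 0.783225.
t = (22.48 − 0.0340)/0.783225 = 28.7 days (vs. the pure-advection estimate x/v = 28.7 d).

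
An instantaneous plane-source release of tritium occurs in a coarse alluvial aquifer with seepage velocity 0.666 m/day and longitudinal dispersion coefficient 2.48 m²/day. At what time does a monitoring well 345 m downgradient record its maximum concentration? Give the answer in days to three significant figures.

512 days

For the 1D instantaneous-source solution, setting ∂C/∂t = 0 at fixed x gives v²t² + 2Dt − x² = 0, so t = (√(D² + v²x²) − D)/v².
√(D² + v²x²) = √(2.48² + 0.666² × 345²) = 229.8; v² = 0.443556.
t = (229.8 − 2.48)/0.443556 = 512 days (vs. the pure-advection estimate x/v = 518 d).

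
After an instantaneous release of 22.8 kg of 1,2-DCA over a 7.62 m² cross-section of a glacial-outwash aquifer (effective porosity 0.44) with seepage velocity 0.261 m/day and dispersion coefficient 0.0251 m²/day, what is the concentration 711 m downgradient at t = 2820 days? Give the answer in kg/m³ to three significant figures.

For an instantaneous plane source, C(x,t) = M/(n_e·A·√(4πDt)) · exp(−(x−vt)²/(4Dt)), with n_e·A the pore (flow) area.
Plume center vt = 0.261 × 2820 = 736.02 m, so the well at 711 m is 25.02 m upgradient of the peak.
√(4πDt) = 29.82 m, giving peak height M/(n_e·A·√(4πDt)) = 22.8/(0.44 × 7.62 × 29.82) = 0.2280 kg/m³.
(x−vt)²/(4Dt) = (-25.02)²/(4 × 0.0251 × 2820) = 2.211; exp(−2.211) = 0.1096.
C = 0.2280 × 0.1096 = 0.0250 kg/m³.

0.0250 kg/m³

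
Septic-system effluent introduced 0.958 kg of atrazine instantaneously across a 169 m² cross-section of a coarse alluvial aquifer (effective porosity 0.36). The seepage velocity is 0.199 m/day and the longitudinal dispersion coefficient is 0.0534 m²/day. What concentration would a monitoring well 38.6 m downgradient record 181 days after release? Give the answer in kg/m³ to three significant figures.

0.00120 kg/m³

For an instantaneous plane source, C(x,t) = M/(n_e·A·√(4πDt)) · exp(−(x−vt)²/(4Dt)), with n_e·A the pore (flow) area.
Plume center vt = 0.199 × 181 = 36.019 m, so the well at 38.6 m is 2.581 m downgradient of the peak.
√(4πDt) = 11.02 m, giving peak height M/(n_e·A·√(4πDt)) = 0.958/(0.36 × 169 × 11.02) = 0.001429 kg/m³.
(x−vt)²/(4Dt) = (2.581)²/(4 × 0.0534 × 181) = 0.1723; exp(−0.1723) = 0.8417.
C = 0.001429 × 0.8417 = 0.00120 kg/m³.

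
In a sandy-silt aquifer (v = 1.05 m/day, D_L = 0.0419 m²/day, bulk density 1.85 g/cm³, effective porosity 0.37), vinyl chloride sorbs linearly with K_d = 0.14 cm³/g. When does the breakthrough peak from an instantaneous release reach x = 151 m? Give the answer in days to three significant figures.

Retardation factor R = 1 + ρ_b·K_d/n = 1 + 1.85 × 0.14/0.37 = 1.700.
Sorption retards both mechanisms: v_R = v/R = 0.6176 m/day, D_R = D/R = 0.02465 m²/day.
Peak time from v_R²t² + 2D_R t − x² = 0: t = (√(D_R² + v_R²x²) − D_R)/v_R².
√(D_R² + v_R²x²) = √(0.02465² + 0.6176² × 151²) = 93.26; v_R² = 0.3814.
t = (93.26 − 0.02465)/0.3814 = 244 days.

244 days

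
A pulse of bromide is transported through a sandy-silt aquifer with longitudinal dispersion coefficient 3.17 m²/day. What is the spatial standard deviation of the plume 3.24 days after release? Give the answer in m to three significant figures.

Dispersive spreading gives a Gaussian with σ² = 2Dt; advection only shifts the center.
σ = √(2 × 3.17 × 3.24) = 4.53 m.

4.53 m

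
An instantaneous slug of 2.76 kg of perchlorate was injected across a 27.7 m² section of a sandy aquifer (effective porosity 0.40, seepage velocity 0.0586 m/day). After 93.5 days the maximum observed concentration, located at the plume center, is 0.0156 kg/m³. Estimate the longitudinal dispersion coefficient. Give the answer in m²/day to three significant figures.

At the plume center C_max = M/(n_e·A·√(4πDt)), so D = M²/(4πt·(n_e·A·C_max)²).
n_e·A·C_max = 0.40 × 27.7 × 0.0156 = 0.1728 kg/m.
D = 2.76²/(4π × 93.5 × 0.1728²) = 0.217 m²/day.

0.217 m²/day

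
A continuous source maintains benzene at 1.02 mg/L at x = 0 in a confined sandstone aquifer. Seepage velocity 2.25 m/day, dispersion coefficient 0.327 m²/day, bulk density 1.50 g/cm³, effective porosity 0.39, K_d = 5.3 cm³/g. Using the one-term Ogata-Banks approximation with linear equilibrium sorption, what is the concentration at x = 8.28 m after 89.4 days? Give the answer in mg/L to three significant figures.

0.767 mg/L

Retardation factor R = 1 + ρ_b·K_d/n = 1 + 1.50 × 5.3/0.39 = 21.38.
Sorption retards both mechanisms: v_R = v/R = 0.1052 m/day, D_R = D/R = 0.01529 m²/day.
v_R·t = 0.1052 × 89.4 = 9.40488 m; 2√(D_R t) = 2.338 m; argument = (8.28 − 9.40488)/2.338 = -0.4811.
C = C₀ × ½·erfc(-0.4811) = 1.02 × 0.7519 = 0.767 mg/L.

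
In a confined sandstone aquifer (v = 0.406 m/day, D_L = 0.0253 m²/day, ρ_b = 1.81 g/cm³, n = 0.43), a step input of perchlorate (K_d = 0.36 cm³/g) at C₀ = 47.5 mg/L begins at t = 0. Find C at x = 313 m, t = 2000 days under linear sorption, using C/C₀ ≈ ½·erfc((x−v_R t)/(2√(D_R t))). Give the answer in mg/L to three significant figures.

Retardation factor R = 1 + ρ_b·K_d/n = 1 + 1.81 × 0.36/0.43 = 2.515.
Sorption retards both mechanisms: v_R = v/R = 0.1614 m/day, D_R = D/R = 0.01006 m²/day.
v_R·t = 0.1614 × 2000 = 322.8 m; 2√(D_R t) = 8.971 m; argument = (313 − 322.8)/8.971 = -1.092.
C = C₀ × ½·erfc(-1.092) = 47.5 × 0.9387 = 44.6 mg/L.

44.6 mg/L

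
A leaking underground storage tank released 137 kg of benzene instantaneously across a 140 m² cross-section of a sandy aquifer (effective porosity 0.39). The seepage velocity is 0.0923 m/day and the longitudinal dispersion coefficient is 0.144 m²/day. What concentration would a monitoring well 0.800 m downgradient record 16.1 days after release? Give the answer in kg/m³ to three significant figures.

0.442 kg/m³

For an instantaneous plane source, C(x,t) = M/(n_e·A·√(4πDt)) · exp(−(x−vt)²/(4Dt)), with n_e·A the pore (flow) area.
Plume center vt = 0.0923 × 16.1 = 1.48603 m, so the well at 0.800 m is 0.68603 m upgradient of the peak.
√(4πDt) = 5.398 m, giving peak height M/(n_e·A·√(4πDt)) = 137/(0.39 × 140 × 5.398) = 0.4648 kg/m³.
(x−vt)²/(4Dt) = (-0.68603)²/(4 × 0.144 × 16.1) = 0.05075; exp(−0.05075) = 0.9505.
C = 0.4648 × 0.9505 = 0.442 kg/m³.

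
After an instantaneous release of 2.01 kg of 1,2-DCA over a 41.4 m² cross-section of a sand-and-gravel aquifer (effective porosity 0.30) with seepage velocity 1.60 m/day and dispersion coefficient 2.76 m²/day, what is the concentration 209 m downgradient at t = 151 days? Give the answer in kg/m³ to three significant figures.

For an instantaneous plane source, C(x,t) = M/(n_e·A·√(4πDt)) · exp(−(x−vt)²/(4Dt)), with n_e·A the pore (flow) area.
Plume center vt = 1.60 × 151 = 241.6 m, so the well at 209 m is 32.6 m upgradient of the peak.
√(4πDt) = 72.37 m, giving peak height M/(n_e·A·√(4πDt)) = 2.01/(0.30 × 41.4 × 72.37) = 0.002236 kg/m³.
(x−vt)²/(4Dt) = (-32.6)²/(4 × 2.76 × 151) = 0.6375; exp(−0.6375) = 0.5286.
C = 0.002236 × 0.5286 = 0.00118 kg/m³.

0.00118 kg/m³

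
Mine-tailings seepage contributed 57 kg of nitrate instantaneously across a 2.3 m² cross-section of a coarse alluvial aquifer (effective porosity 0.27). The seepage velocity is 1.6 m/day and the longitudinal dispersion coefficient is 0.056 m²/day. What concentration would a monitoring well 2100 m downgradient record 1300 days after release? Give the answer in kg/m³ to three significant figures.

0.768 kg/m³

For an instantaneous plane source, C(x,t) = M/(n_e·A·√(4πDt)) · exp(−(x−vt)²/(4Dt)), with n_e·A the pore (flow) area.
Plume center vt = 1.6 × 1300 = 2080 m, so the well at 2100 m is 20 m downgradient of the peak.
√(4πDt) = 30.25 m, giving peak height M/(n_e·A·√(4πDt)) = 57/(0.27 × 2.3 × 30.25) = 3.034 kg/m³.
(x−vt)²/(4Dt) = (20)²/(4 × 0.056 × 1300) = 1.374; exp(−1.374) = 0.2531.
C = 3.034 × 0.2531 = 0.768 kg/m³.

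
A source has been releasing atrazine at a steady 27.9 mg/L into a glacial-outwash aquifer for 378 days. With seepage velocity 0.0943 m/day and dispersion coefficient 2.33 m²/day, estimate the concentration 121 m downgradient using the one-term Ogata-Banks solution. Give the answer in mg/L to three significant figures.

0.586 mg/L

For a continuous step input, C/C₀ ≈ ½·erfc((x−vt)/(2√(Dt))).
vt = 0.0943 × 378 = 35.6454 m and 2√(Dt) = 2√(2.33 × 378) = 59.35 m.
Argument (x−vt)/(2√(Dt)) = (121 − 35.6454)/59.35 = 1.438; ½·erfc(1.438) = 0.02099.
C = 27.9 × 0.02099 = 0.586 mg/L.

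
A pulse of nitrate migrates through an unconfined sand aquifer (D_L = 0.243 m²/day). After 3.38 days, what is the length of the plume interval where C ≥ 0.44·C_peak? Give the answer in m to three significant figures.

3.28 m

The plume is Gaussian with σ = √(2Dt) = √(2 × 0.243 × 3.38) = 1.282 m.
C/C_peak = exp(−Δx²/(2σ²)) = 0.44 ⇒ Δx = σ·√(−2 ln 0.44) = 1.282 × 1.281 = 1.642 m.
Width = 2Δx = 3.28 m.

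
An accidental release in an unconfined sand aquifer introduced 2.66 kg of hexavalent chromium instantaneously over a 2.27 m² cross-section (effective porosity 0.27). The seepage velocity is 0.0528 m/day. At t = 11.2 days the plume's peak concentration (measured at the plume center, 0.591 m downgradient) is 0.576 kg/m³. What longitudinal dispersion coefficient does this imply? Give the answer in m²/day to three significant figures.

0.403 m²/day

At the plume center C_max = M/(n_e·A·√(4πDt)), so D = M²/(4πt·(n_e·A·C_max)²).
n_e·A·C_max = 0.27 × 2.27 × 0.576 = 0.3530 kg/m.
D = 2.66²/(4π × 11.2 × 0.3530²) = 0.403 m²/day.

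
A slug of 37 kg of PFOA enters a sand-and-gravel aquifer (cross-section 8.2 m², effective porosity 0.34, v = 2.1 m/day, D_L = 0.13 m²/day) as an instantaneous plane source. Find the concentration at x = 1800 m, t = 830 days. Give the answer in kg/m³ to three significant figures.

For an instantaneous plane source, C(x,t) = M/(n_e·A·√(4πDt)) · exp(−(x−vt)²/(4Dt)), with n_e·A the pore (flow) area.
Plume center vt = 2.1 × 830 = 1743 m, so the well at 1800 m is 57 m downgradient of the peak.
√(4πDt) = 36.82 m, giving peak height M/(n_e·A·√(4πDt)) = 37/(0.34 × 8.2 × 36.82) = 0.3604 kg/m³.
(x−vt)²/(4Dt) = (57)²/(4 × 0.13 × 830) = 7.528; exp(−7.528) = 0.0005378.
C = 0.3604 × 0.0005378 = 0.000194 kg/m³.

0.000194 kg/m³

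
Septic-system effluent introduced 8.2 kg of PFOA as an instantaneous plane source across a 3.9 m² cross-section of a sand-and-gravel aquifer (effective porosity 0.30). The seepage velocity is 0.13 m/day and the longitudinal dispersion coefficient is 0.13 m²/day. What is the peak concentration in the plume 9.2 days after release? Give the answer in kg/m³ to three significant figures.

The peak of an instantaneous 1D plume sits at x = vt; there the Gaussian factor is 1 and C_max = M/(n_e·A·√(4πDt)), where n_e·A is the pore area the mass is dissolved in.
√(4πDt) = √(4π × 0.13 × 9.2) = 3.877 m, so C_max = 8.2/(0.30 × 3.9 × 3.877) = 1.81 kg/m³.

1.81 kg/m³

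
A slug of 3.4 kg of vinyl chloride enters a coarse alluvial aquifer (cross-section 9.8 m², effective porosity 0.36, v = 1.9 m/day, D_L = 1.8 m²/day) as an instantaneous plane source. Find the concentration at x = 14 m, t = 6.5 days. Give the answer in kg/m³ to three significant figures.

For an instantaneous plane source, C(x,t) = M/(n_e·A·√(4πDt)) · exp(−(x−vt)²/(4Dt)), with n_e·A the pore (flow) area.
Plume center vt = 1.9 × 6.5 = 12.35 m, so the well at 14 m is 1.65 m downgradient of the peak.
√(4πDt) = 12.13 m, giving peak height M/(n_e·A·√(4πDt)) = 3.4/(0.36 × 9.8 × 12.13) = 0.07945 kg/m³.
(x−vt)²/(4Dt) = (1.65)²/(4 × 1.8 × 6.5) = 0.05817; exp(−0.05817) = 0.9435.
C = 0.07945 × 0.9435 = 0.0750 kg/m³.

0.0750 kg/m³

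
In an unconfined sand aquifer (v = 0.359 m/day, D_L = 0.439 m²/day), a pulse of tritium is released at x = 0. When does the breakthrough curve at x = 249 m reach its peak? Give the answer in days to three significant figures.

For the 1D instantaneous-source solution, setting ∂C/∂t = 0 at fixed x gives v²t² + 2Dt − x² = 0, so t = (√(D² + v²x²) − D)/v².
√(D² + v²x²) = √(0.439² + 0.359² × 249²) = 89.39; v² = 0.128881.
t = (89.39 − 0.439)/0.128881 = 690 days (vs. the pure-advection estimate x/v = 694 d).

690 days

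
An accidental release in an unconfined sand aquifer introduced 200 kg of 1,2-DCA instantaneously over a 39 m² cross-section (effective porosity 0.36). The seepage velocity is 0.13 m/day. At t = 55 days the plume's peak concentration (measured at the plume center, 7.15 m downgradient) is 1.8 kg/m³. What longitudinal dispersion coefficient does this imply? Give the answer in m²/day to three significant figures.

0.0906 m²/day

At the plume center C_max = M/(n_e·A·√(4πDt)), so D = M²/(4πt·(n_e·A·C_max)²).
n_e·A·C_max = 0.36 × 39 × 1.8 = 25.27 kg/m.
D = 200²/(4π × 55 × 25.27²) = 0.0906 m²/day.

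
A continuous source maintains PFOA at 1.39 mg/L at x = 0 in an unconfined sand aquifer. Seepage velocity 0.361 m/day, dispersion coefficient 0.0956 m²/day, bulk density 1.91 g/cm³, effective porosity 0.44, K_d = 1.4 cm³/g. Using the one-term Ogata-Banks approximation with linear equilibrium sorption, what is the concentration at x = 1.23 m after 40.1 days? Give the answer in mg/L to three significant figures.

1.09 mg/L

Retardation factor R = 1 + ρ_b·K_d/n = 1 + 1.91 × 1.4/0.44 = 7.077.
Sorption retards both mechanisms: v_R = v/R = 0.05101 m/day, D_R = D/R = 0.01351 m²/day.
v_R·t = 0.05101 × 40.1 = 2.045501 m; 2√(D_R t) = 1.472 m; argument = (1.23 − 2.045501)/1.472 = -0.5540.
C = C₀ × ½·erfc(-0.5540) = 1.39 × 0.7833 = 1.09 mg/L.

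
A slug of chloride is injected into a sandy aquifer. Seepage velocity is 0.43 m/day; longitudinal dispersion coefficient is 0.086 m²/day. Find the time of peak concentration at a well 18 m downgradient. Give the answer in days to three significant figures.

For the 1D instantaneous-source solution, setting ∂C/∂t = 0 at fixed x gives v²t² + 2Dt − x² = 0, so t = (√(D² + v²x²) − D)/v².
√(D² + v²x²) = √(0.086² + 0.43² × 18²) = 7.740; v² = 0.1849.
t = (7.740 − 0.086)/0.1849 = 41.4 days (vs. the pure-advection estimate x/v = 41.9 d).

41.4 days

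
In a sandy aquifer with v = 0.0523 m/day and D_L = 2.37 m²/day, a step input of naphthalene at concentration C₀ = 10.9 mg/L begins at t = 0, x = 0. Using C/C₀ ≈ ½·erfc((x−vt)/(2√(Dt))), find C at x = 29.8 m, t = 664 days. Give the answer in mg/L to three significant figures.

For a continuous step input, C/C₀ ≈ ½·erfc((x−vt)/(2√(Dt))).
vt = 0.0523 × 664 = 34.7272 m and 2√(Dt) = 2√(2.37 × 664) = 79.34 m.
Argument (x−vt)/(2√(Dt)) = (29.8 − 34.7272)/79.34 = -0.06210; ½·erfc(-0.06210) = 0.5350.
C = 10.9 × 0.5350 = 5.83 mg/L.

5.83 mg/L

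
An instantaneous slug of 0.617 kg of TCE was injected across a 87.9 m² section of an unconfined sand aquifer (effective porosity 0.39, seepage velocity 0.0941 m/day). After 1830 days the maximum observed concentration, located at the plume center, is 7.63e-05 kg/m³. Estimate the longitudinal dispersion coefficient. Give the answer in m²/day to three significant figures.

2.42 m²/day

At the plume center C_max = M/(n_e·A·√(4πDt)), so D = M²/(4πt·(n_e·A·C_max)²).
n_e·A·C_max = 0.39 × 87.9 × 7.63e-05 = 0.002616 kg/m.
D = 0.617²/(4π × 1830 × 0.002616²) = 2.42 m²/day.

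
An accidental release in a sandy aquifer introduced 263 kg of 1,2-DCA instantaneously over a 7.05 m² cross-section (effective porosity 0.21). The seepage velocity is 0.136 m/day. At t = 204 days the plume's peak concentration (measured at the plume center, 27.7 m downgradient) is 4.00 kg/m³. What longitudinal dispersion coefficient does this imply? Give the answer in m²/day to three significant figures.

At the plume center C_max = M/(n_e·A·√(4πDt)), so D = M²/(4πt·(n_e·A·C_max)²).
n_e·A·C_max = 0.21 × 7.05 × 4.00 = 5.922 kg/m.
D = 263²/(4π × 204 × 5.922²) = 0.769 m²/day.

0.769 m²/day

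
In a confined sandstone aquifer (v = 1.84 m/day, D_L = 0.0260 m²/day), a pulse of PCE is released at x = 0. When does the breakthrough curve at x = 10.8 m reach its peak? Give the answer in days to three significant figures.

5.86 days

For the 1D instantaneous-source solution, setting ∂C/∂t = 0 at fixed x gives v²t² + 2Dt − x² = 0, so t = (√(D² + v²x²) − D)/v².
√(D² + v²x²) = √(0.0260² + 1.84² × 10.8²) = 19.87; v² = 3.3856.
t = (19.87 − 0.0260)/3.3856 = 5.86 days (vs. the pure-advection estimate x/v = 5.87 d).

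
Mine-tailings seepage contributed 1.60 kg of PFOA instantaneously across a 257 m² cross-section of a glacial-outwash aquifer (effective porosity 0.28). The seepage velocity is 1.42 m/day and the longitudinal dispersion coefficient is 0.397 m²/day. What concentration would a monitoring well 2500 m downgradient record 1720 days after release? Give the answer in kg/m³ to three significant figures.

For an instantaneous plane source, C(x,t) = M/(n_e·A·√(4πDt)) · exp(−(x−vt)²/(4Dt)), with n_e·A the pore (flow) area.
Plume center vt = 1.42 × 1720 = 2442.4 m, so the well at 2500 m is 57.6 m downgradient of the peak.
√(4πDt) = 92.63 m, giving peak height M/(n_e·A·√(4πDt)) = 1.60/(0.28 × 257 × 92.63) = 0.0002400 kg/m³.
(x−vt)²/(4Dt) = (57.6)²/(4 × 0.397 × 1720) = 1.215; exp(−1.215) = 0.2967.
C = 0.0002400 × 0.2967 = 7.12e-05 kg/m³.

7.12e-05 kg/m³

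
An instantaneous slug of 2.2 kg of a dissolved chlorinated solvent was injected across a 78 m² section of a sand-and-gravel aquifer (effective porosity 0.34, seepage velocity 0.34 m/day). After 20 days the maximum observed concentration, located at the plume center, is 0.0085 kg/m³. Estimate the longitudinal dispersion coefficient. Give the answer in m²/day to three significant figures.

At the plume center C_max = M/(n_e·A·√(4πDt)), so D = M²/(4πt·(n_e·A·C_max)²).
n_e·A·C_max = 0.34 × 78 × 0.0085 = 0.2254 kg/m.
D = 2.2²/(4π × 20 × 0.2254²) = 0.379 m²/day.

0.379 m²/day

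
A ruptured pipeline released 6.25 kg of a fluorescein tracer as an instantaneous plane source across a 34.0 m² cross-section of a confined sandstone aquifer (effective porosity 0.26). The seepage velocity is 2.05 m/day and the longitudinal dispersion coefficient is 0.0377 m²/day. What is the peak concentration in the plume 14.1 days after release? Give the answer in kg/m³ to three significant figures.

0.274 kg/m³

The peak of an instantaneous 1D plume sits at x = vt; there the Gaussian factor is 1 and C_max = M/(n_e·A·√(4πDt)), where n_e·A is the pore area the mass is dissolved in.
√(4πDt) = √(4π × 0.0377 × 14.1) = 2.585 m, so C_max = 6.25/(0.26 × 34.0 × 2.585) = 0.274 kg/m³.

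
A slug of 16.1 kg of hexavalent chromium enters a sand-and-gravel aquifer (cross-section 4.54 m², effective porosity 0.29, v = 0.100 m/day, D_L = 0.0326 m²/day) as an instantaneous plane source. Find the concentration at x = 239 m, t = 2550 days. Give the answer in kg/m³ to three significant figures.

0.175 kg/m³

For an instantaneous plane source, C(x,t) = M/(n_e·A·√(4πDt)) · exp(−(x−vt)²/(4Dt)), with n_e·A the pore (flow) area.
Plume center vt = 0.100 × 2550 = 255 m, so the well at 239 m is 16 m upgradient of the peak.
√(4πDt) = 32.32 m, giving peak height M/(n_e·A·√(4πDt)) = 16.1/(0.29 × 4.54 × 32.32) = 0.3784 kg/m³.
(x−vt)²/(4Dt) = (-16)²/(4 × 0.0326 × 2550) = 0.7699; exp(−0.7699) = 0.4631.
C = 0.3784 × 0.4631 = 0.175 kg/m³.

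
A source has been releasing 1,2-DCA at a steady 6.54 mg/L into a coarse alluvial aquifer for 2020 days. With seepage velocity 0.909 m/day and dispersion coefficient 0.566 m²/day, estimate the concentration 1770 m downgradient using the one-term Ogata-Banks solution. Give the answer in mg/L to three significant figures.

6.00 mg/L

For a continuous step input, C/C₀ ≈ ½·erfc((x−vt)/(2√(Dt))).
vt = 0.909 × 2020 = 1836.18 m and 2√(Dt) = 2√(0.566 × 2020) = 67.63 m.
Argument (x−vt)/(2√(Dt)) = (1770 − 1836.18)/67.63 = -0.9786; ½·erfc(-0.9786) = 0.9168.
C = 6.54 × 0.9168 = 6.00 mg/L.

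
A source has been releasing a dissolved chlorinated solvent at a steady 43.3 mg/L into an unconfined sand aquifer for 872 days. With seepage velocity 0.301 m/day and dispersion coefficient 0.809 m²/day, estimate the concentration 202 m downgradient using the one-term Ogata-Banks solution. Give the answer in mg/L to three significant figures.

For a continuous step input, C/C₀ ≈ ½·erfc((x−vt)/(2√(Dt))).
vt = 0.301 × 872 = 262.472 m and 2√(Dt) = 2√(0.809 × 872) = 53.12 m.
Argument (x−vt)/(2√(Dt)) = (202 − 262.472)/53.12 = -1.138; ½·erfc(-1.138) = 0.9462.
C = 43.3 × 0.9462 = 41.0 mg/L.

41.0 mg/L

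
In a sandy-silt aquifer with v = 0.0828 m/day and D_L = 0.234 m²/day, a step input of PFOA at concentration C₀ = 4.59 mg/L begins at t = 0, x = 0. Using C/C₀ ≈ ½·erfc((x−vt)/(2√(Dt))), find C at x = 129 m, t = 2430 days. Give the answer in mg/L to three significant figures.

4.52 mg/L

For a continuous step input, C/C₀ ≈ ½·erfc((x−vt)/(2√(Dt))).
vt = 0.0828 × 2430 = 201.204 m and 2√(Dt) = 2√(0.234 × 2430) = 47.69 m.
Argument (x−vt)/(2√(Dt)) = (129 − 201.204)/47.69 = -1.514; ½·erfc(-1.514) = 0.9839.
C = 4.59 × 0.9839 = 4.52 mg/L.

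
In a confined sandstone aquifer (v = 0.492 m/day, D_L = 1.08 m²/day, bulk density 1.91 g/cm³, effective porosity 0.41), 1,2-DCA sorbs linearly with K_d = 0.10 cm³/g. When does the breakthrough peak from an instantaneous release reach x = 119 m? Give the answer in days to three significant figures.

348 days

Retardation factor R = 1 + ρ_b·K_d/n = 1 + 1.91 × 0.10/0.41 = 1.466.
Sorption retards both mechanisms: v_R = v/R = 0.3356 m/day, D_R = D/R = 0.7367 m²/day.
Peak time from v_R²t² + 2D_R t − x² = 0: t = (√(D_R² + v_R²x²) − D_R)/v_R².
√(D_R² + v_R²x²) = √(0.7367² + 0.3356² × 119²) = 39.94; v_R² = 0.1126.
t = (39.94 − 0.7367)/0.1126 = 348 days.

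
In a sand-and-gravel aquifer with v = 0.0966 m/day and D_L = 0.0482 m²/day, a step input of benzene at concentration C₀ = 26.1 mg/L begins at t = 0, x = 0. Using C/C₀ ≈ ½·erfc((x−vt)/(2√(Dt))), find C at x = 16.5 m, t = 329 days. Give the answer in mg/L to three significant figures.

For a continuous step input, C/C₀ ≈ ½·erfc((x−vt)/(2√(Dt))).
vt = 0.0966 × 329 = 31.7814 m and 2√(Dt) = 2√(0.0482 × 329) = 7.964 m.
Argument (x−vt)/(2√(Dt)) = (16.5 − 31.7814)/7.964 = -1.919; ½·erfc(-1.919) = 0.9967.
C = 26.1 × 0.9967 = 26.0 mg/L.

26.0 mg/L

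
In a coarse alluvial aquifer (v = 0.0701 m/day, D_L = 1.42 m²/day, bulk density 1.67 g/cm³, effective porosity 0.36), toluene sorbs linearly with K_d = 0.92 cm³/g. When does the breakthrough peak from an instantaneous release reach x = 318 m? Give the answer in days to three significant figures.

Retardation factor R = 1 + ρ_b·K_d/n = 1 + 1.67 × 0.92/0.36 = 5.268.
Sorption retards both mechanisms: v_R = v/R = 0.01331 m/day, D_R = D/R = 0.2696 m²/day.
Peak time from v_R²t² + 2D_R t − x² = 0: t = (√(D_R² + v_R²x²) − D_R)/v_R².
√(D_R² + v_R²x²) = √(0.2696² + 0.01331² × 318²) = 4.241; v_R² = 0.0001772.
t = (4.241 − 0.2696)/0.0001772 = 22400 days.

22400 days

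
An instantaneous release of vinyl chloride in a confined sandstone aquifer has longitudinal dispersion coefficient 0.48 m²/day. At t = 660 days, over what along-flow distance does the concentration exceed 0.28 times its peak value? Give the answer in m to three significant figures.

The plume is Gaussian with σ = √(2Dt) = √(2 × 0.48 × 660) = 25.17 m.
C/C_peak = exp(−Δx²/(2σ²)) = 0.28 ⇒ Δx = σ·√(−2 ln 0.28) = 25.17 × 1.596 = 40.17 m.
Width = 2Δx = 80.3 m.

80.3 m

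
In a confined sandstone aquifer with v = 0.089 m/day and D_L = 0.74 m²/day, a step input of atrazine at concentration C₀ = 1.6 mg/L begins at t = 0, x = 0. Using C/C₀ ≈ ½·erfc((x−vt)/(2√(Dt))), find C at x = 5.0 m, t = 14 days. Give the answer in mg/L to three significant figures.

0.328 mg/L

For a continuous step input, C/C₀ ≈ ½·erfc((x−vt)/(2√(Dt))).
vt = 0.089 × 14 = 1.246 m and 2√(Dt) = 2√(0.74 × 14) = 6.437 m.
Argument (x−vt)/(2√(Dt)) = (5.0 − 1.246)/6.437 = 0.5832; ½·erfc(0.5832) = 0.2048.
C = 1.6 × 0.2048 = 0.328 mg/L.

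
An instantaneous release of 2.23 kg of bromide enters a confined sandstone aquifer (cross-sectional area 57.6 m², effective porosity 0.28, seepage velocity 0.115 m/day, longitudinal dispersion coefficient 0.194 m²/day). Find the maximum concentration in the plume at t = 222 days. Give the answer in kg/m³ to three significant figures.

The peak of an instantaneous 1D plume sits at x = vt; there the Gaussian factor is 1 and C_max = M/(n_e·A·√(4πDt)), where n_e·A is the pore area the mass is dissolved in.
√(4πDt) = √(4π × 0.194 × 222) = 23.26 m, so C_max = 2.23/(0.28 × 57.6 × 23.26) = 0.00594 kg/m³.

0.00594 kg/m³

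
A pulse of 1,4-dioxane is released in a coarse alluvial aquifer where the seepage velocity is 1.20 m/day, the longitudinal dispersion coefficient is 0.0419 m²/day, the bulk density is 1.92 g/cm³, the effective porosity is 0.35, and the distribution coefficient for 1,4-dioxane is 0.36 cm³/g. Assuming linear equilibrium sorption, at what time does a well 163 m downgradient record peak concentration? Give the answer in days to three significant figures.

Retardation factor R = 1 + ρ_b·K_d/n = 1 + 1.92 × 0.36/0.35 = 2.975.
Sorption retards both mechanisms: v_R = v/R = 0.4034 m/day, D_R = D/R = 0.01408 m²/day.
Peak time from v_R²t² + 2D_R t − x² = 0: t = (√(D_R² + v_R²x²) − D_R)/v_R².
√(D_R² + v_R²x²) = √(0.01408² + 0.4034² × 163²) = 65.75; v_R² = 0.1627.
t = (65.75 − 0.01408)/0.1627 = 404 days.

404 days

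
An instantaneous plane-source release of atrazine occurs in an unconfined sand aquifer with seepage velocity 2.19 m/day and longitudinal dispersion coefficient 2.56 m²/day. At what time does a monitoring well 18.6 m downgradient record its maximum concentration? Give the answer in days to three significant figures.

7.98 days

For the 1D instantaneous-source solution, setting ∂C/∂t = 0 at fixed x gives v²t² + 2Dt − x² = 0, so t = (√(D² + v²x²) − D)/v².
√(D² + v²x²) = √(2.56² + 2.19² × 18.6²) = 40.81; v² = 4.7961.
t = (40.81 − 2.56)/4.7961 = 7.98 days (vs. the pure-advection estimate x/v = 8.49 d).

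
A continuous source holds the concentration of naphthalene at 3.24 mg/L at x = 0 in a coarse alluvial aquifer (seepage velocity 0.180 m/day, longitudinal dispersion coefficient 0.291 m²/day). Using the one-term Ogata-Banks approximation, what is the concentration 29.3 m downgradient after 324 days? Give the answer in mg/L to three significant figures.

3.18 mg/L

For a continuous step input, C/C₀ ≈ ½·erfc((x−vt)/(2√(Dt))).
vt = 0.180 × 324 = 58.32 m and 2√(Dt) = 2√(0.291 × 324) = 19.42 m.
Argument (x−vt)/(2√(Dt)) = (29.3 − 58.32)/19.42 = -1.494; ½·erfc(-1.494) = 0.9827.
C = 3.24 × 0.9827 = 3.18 mg/L.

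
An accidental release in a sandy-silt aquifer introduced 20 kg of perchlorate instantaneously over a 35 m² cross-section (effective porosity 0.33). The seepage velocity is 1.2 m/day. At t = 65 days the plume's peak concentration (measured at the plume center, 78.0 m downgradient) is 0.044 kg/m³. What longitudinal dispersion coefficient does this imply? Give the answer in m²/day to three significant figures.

At the plume center C_max = M/(n_e·A·√(4πDt)), so D = M²/(4πt·(n_e·A·C_max)²).
n_e·A·C_max = 0.33 × 35 × 0.044 = 0.5082 kg/m.
D = 20²/(4π × 65 × 0.5082²) = 1.90 m²/day.

1.90 m²/day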